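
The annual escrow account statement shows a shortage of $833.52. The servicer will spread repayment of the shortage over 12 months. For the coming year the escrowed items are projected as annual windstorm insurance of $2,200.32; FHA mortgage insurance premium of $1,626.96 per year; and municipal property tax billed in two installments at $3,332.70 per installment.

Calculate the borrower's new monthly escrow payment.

$943.85

Windstorm insurance: $2,200.32
FHA mortgage insurance premium: $1,626.96
Municipal property tax: $3,332.70 × 2 = $6,665.40
Total per year = $2,200.32 + $1,626.96 + $6,665.40 = $10,492.68
Monthly escrow = $10,492.68 / 12 = $874.39
Shortage spread = $833.52 / 12 = $69.46/mo
New monthly escrow = $874.39 + $69.46 = $943.85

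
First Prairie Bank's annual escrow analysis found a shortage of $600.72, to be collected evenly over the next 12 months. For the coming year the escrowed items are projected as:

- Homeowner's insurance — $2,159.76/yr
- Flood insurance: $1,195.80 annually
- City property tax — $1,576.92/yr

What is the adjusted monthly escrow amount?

$461.10

Homeowner's insurance — $2,159.76/yr
Flood insurance — $1,195.80/yr
City property tax — $1,576.92/yr
Total annual escrow = $2,159.76 + $1,195.80 + $1,576.92 = $4,932.48
Per month = $4,932.48 ÷ 12 = $411.04
Monthly shortage recovery: $600.72 / 12 = $50.06
New monthly escrow = $411.04 + $50.06 = $461.10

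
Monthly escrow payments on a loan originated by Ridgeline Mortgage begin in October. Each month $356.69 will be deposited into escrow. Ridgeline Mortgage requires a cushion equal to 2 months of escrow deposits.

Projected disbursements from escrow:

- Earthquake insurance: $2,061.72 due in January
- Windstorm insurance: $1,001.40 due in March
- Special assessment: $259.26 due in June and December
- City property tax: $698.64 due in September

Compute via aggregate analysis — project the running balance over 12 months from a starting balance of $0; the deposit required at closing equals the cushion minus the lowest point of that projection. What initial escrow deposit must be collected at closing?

Cushion = 2 × $356.69 = $713.38
Trial balance (start $0, +$356.69 each month, − disbursements):
  Oct: +$356.69 → $356.69
  Nov: +$356.69 → $713.38
  Dec: +$356.69 − $259.26 → $810.81
  Jan: +$356.69 − $2,061.72 → -$894.22
  Feb: +$356.69 → -$537.53
  Mar: +$356.69 − $1,001.40 → -$1,182.24
  Apr: +$356.69 → -$825.55
  May: +$356.69 → -$468.86
  Jun: +$356.69 − $259.26 → -$371.43
  Jul: +$356.69 → -$14.74
  Aug: +$356.69 → $341.95
  Sep: +$356.69 − $698.64 → $0.00
Lowest trial balance = -$1,182.24 (Mar)
Initial deposit = cushion − low point = $713.38 − (-$1,182.24) = $1,895.62

$1,895.62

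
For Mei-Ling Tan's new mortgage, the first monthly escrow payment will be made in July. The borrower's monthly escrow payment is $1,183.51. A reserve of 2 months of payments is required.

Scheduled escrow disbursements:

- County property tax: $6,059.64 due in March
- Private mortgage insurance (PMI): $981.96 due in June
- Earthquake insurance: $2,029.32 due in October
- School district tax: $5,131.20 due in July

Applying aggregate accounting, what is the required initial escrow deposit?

$6,314.71

Cushion = 2 × $1,183.51 = $2,367.02
Trial balance (start $0, +$1,183.51 each month, − disbursements):
  Jul: +$1,183.51 − $5,131.20 → -$3,947.69
  Aug: +$1,183.51 → -$2,764.18
  Sep: +$1,183.51 → -$1,580.67
  Oct: +$1,183.51 − $2,029.32 → -$2,426.48
  Nov: +$1,183.51 → -$1,242.97
  Dec: +$1,183.51 → -$59.46
  Jan: +$1,183.51 → $1,124.05
  Feb: +$1,183.51 → $2,307.56
  Mar: +$1,183.51 − $6,059.64 → -$2,568.57
  Apr: +$1,183.51 → -$1,385.06
  May: +$1,183.51 → -$201.55
  Jun: +$1,183.51 − $981.96 → $0.00
Lowest trial balance = -$3,947.69 (Jul)
Initial deposit = cushion − low point = $2,367.02 − (-$3,947.69) = $6,314.71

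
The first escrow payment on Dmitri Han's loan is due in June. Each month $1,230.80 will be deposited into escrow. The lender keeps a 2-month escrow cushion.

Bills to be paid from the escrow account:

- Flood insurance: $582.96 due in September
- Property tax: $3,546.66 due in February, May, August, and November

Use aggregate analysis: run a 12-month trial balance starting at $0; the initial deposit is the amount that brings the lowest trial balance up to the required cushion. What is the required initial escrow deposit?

$2,753.08

Cushion = 2 × $1,230.80 = $2,461.60
Trial balance (start $0, +$1,230.80 each month, − disbursements):
  Jun: +$1,230.80 → $1,230.80
  Jul: +$1,230.80 → $2,461.60
  Aug: +$1,230.80 − $3,546.66 → $145.74
  Sep: +$1,230.80 − $582.96 → $793.58
  Oct: +$1,230.80 → $2,024.38
  Nov: +$1,230.80 − $3,546.66 → -$291.48
  Dec: +$1,230.80 → $939.32
  Jan: +$1,230.80 → $2,170.12
  Feb: +$1,230.80 − $3,546.66 → -$145.74
  Mar: +$1,230.80 → $1,085.06
  Apr: +$1,230.80 → $2,315.86
  May: +$1,230.80 − $3,546.66 → $0.00
Lowest trial balance = -$291.48 (Nov)
Initial deposit = cushion − low point = $2,461.60 − (-$291.48) = $2,753.08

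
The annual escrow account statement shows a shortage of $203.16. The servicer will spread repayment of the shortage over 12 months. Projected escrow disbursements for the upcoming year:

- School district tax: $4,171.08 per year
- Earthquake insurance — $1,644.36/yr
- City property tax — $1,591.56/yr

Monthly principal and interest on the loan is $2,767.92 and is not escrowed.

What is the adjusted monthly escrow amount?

School district tax: $4,171.08
Earthquake insurance: $1,644.36
City property tax: $1,591.56
Total annual escrow = $4,171.08 + $1,644.36 + $1,591.56 = $7,407.00
Base monthly escrow = $7,407.00 / 12 = $617.25
Shortage per month = $203.16 ÷ 12 = $16.93
New monthly escrow = $617.25 + $16.93 = $634.18

$634.18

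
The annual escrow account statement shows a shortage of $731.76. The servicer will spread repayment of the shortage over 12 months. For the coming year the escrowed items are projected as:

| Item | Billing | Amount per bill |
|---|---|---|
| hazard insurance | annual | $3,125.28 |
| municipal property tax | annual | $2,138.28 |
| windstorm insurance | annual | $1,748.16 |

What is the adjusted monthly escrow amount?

Hazard insurance = $3,125.28 per year
Municipal property tax = $2,138.28 per year
Windstorm insurance = $1,748.16 per year
Combined annual = $3,125.28 + $2,138.28 + $1,748.16 = $7,011.72
Base monthly escrow = $7,011.72 ÷ 12 = $584.31
Shortage spread = $731.76 / 12 = $60.98/mo
New monthly escrow = $584.31 + $60.98 = $645.29

$645.29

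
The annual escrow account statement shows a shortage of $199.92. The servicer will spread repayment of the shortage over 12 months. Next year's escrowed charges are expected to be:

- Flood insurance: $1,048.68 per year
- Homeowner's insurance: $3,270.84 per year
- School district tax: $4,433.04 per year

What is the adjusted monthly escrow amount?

$746.04

Flood insurance: $1,048.68 annually
Homeowner's insurance: $3,270.84 annually
School district tax: $4,433.04 annually
Annual escrow total = $8,752.56
Monthly escrow = $8,752.56 ÷ 12 = $729.38
Shortage per month = $199.92 ÷ 12 = $16.66
New monthly escrow = $729.38 + $16.66 = $746.04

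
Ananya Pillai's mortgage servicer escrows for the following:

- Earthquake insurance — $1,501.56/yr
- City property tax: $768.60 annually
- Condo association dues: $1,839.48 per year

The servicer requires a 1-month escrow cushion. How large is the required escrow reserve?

$342.47

Earthquake insurance = $1,501.56/yr
City property tax = $768.60/yr
Condo association dues = $1,839.48/yr
Combined annual = $1,501.56 + $768.60 + $1,839.48 = $4,109.64
Base monthly escrow = $4,109.64 / 12 = $342.47
Cushion = 1 × $342.47 = $342.47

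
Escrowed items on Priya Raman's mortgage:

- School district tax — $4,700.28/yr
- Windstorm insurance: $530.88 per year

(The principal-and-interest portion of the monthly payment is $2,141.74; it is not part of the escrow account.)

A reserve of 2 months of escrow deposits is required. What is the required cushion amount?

$871.86

School district tax = $4,700.28 annually
Windstorm insurance = $530.88 annually
Total per year = $4,700.28 + $530.88 = $5,231.16
Monthly escrow = $5,231.16 ÷ 12 = $435.93
Reserve = 2 × $435.93 = $871.86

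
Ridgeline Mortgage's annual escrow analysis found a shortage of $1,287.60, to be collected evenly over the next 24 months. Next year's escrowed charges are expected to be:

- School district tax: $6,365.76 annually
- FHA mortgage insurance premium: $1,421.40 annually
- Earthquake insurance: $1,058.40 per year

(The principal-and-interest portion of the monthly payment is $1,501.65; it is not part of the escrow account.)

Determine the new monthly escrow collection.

School district tax = $6,365.76 annually
FHA mortgage insurance premium = $1,421.40 annually
Earthquake insurance = $1,058.40 annually
Combined annual = $8,845.56
Per month = $8,845.56 ÷ 12 = $737.13
Shortage per month = $1,287.60 ÷ 24 = $53.65
New monthly escrow = $737.13 + $53.65 = $790.78

$790.78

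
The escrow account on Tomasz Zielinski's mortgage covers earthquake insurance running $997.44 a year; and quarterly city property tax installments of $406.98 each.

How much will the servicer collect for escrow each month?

Earthquake insurance = $997.44 per year
City property tax = $406.98 × 4 = $1,627.92 per year
Total per year = $2,625.36
Monthly = $2,625.36 ÷ 12 = $218.78

$218.78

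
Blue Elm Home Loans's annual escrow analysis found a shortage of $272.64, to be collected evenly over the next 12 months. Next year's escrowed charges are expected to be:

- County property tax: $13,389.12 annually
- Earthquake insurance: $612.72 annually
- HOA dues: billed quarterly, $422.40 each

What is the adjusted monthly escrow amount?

$1,330.34

County property tax: $13,389.12 annually
Earthquake insurance: $612.72 annually
HOA dues: $422.40 × 4 = $1,689.60 annually
Yearly total = $15,691.44
Monthly = $15,691.44 ÷ 12 = $1,307.62
Monthly shortage recovery: $272.64 ÷ 12 = $22.72
New monthly escrow = $1,307.62 + $22.72 = $1,330.34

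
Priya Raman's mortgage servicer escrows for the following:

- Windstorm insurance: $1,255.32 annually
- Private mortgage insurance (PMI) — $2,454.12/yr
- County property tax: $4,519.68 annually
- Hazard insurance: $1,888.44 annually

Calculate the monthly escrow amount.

$843.13

Windstorm insurance = $1,255.32/yr
Private mortgage insurance (PMI) = $2,454.12/yr
County property tax = $4,519.68/yr
Hazard insurance = $1,888.44/yr
Annual escrow total = $10,117.56
Monthly escrow = $10,117.56 ÷ 12 = $843.13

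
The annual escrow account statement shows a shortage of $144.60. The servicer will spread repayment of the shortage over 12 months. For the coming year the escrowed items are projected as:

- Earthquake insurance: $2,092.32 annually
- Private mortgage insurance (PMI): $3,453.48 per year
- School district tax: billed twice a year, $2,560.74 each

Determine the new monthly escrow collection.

Earthquake insurance: $2,092.32 annually
Private mortgage insurance (PMI): $3,453.48 annually
School district tax: $2,560.74 × 2 = $5,121.48 annually
Total per year = $2,092.32 + $3,453.48 + $5,121.48 = $10,667.28
Monthly escrow = $10,667.28 ÷ 12 = $888.94
Monthly shortage recovery: $144.60 ÷ 12 = $12.05
New monthly escrow = $888.94 + $12.05 = $900.99

$900.99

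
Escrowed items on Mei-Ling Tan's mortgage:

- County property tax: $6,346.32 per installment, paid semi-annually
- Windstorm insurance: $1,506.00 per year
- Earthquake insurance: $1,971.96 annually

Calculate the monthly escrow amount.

$1,347.55

County property tax: $6,346.32 × 2 = $12,692.64 annually
Windstorm insurance: $1,506.00 annually
Earthquake insurance: $1,971.96 annually
Total per year = $12,692.64 + $1,506.00 + $1,971.96 = $16,170.60
Per month = $16,170.60 ÷ 12 = $1,347.55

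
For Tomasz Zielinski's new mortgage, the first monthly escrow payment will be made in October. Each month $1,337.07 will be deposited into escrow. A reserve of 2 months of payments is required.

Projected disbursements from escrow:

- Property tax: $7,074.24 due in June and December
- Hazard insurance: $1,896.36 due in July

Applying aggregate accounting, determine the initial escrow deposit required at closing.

Cushion = 2 × $1,337.07 = $2,674.14
Trial balance (start $0, +$1,337.07 each month, − disbursements):
  Oct: +$1,337.07 → $1,337.07
  Nov: +$1,337.07 → $2,674.14
  Dec: +$1,337.07 − $7,074.24 → -$3,063.03
  Jan: +$1,337.07 → -$1,725.96
  Feb: +$1,337.07 → -$388.89
  Mar: +$1,337.07 → $948.18
  Apr: +$1,337.07 → $2,285.25
  May: +$1,337.07 → $3,622.32
  Jun: +$1,337.07 − $7,074.24 → -$2,114.85
  Jul: +$1,337.07 − $1,896.36 → -$2,674.14
  Aug: +$1,337.07 → -$1,337.07
  Sep: +$1,337.07 → $0.00
Lowest trial balance = -$3,063.03 (Dec)
Initial deposit = cushion − low point = $2,674.14 − (-$3,063.03) = $5,737.17

$5,737.17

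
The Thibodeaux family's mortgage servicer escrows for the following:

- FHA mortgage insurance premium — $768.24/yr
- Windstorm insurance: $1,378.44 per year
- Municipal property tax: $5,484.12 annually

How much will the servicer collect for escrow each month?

$635.90

FHA mortgage insurance premium — $768.24 annually
Windstorm insurance — $1,378.44 annually
Municipal property tax — $5,484.12 annually
Annual escrow total = $768.24 + $1,378.44 + $5,484.12 = $7,630.80
Per month = $7,630.80 / 12 = $635.90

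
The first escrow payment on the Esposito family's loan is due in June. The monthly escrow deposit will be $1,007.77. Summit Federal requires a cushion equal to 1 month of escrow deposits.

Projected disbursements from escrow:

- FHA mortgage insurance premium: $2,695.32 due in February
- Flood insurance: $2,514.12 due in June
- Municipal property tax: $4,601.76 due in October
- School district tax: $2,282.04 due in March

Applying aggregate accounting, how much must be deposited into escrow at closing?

Cushion = 1 × $1,007.77 = $1,007.77
Trial balance (start $0, +$1,007.77 each month, − disbursements):
  Jun: +$1,007.77 − $2,514.12 → -$1,506.35
  Jul: +$1,007.77 → -$498.58
  Aug: +$1,007.77 → $509.19
  Sep: +$1,007.77 → $1,516.96
  Oct: +$1,007.77 − $4,601.76 → -$2,077.03
  Nov: +$1,007.77 → -$1,069.26
  Dec: +$1,007.77 → -$61.49
  Jan: +$1,007.77 → $946.28
  Feb: +$1,007.77 − $2,695.32 → -$741.27
  Mar: +$1,007.77 − $2,282.04 → -$2,015.54
  Apr: +$1,007.77 → -$1,007.77
  May: +$1,007.77 → $0.00
Lowest trial balance = -$2,077.03 (Oct)
Initial deposit = cushion − low point = $1,007.77 − (-$2,077.03) = $3,084.80

$3,084.80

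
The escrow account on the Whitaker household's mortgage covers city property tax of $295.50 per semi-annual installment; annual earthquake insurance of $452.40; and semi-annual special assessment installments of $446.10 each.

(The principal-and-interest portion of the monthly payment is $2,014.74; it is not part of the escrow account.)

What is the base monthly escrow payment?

City property tax — $295.50 × 2 = $591.00 annually
Earthquake insurance — $452.40 annually
Special assessment — $446.10 × 2 = $892.20 annually
Total annual escrow = $1,935.60
Monthly = $1,935.60 / 12 = $161.30

$161.30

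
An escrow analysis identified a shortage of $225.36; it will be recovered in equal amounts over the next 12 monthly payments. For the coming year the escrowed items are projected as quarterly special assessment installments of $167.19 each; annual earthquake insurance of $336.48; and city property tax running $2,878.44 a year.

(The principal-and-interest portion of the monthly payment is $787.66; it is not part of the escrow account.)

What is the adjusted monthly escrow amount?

$342.42

Special assessment — $167.19 × 4 = $668.76/yr
Earthquake insurance — $336.48/yr
City property tax — $2,878.44/yr
Combined annual = $3,883.68
Base monthly escrow = $3,883.68 / 12 = $323.64
Monthly shortage recovery: $225.36 / 12 = $18.78
New monthly escrow = $323.64 + $18.78 = $342.42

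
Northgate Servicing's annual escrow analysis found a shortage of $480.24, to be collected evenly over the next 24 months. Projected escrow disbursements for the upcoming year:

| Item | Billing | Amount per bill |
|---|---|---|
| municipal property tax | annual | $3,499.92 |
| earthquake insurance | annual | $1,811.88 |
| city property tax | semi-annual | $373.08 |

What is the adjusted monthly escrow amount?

$524.84

Municipal property tax: $3,499.92 annually
Earthquake insurance: $1,811.88 annually
City property tax: $373.08 × 2 = $746.16 annually
Total annual escrow = $3,499.92 + $1,811.88 + $746.16 = $6,057.96
Monthly escrow = $6,057.96 ÷ 12 = $504.83
Shortage per month = $480.24 ÷ 24 = $20.01
New monthly escrow = $504.83 + $20.01 = $524.84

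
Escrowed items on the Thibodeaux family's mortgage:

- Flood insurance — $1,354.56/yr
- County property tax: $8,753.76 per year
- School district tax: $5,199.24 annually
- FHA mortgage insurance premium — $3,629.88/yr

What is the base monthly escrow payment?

Flood insurance — $1,354.56/yr
County property tax — $8,753.76/yr
School district tax — $5,199.24/yr
FHA mortgage insurance premium — $3,629.88/yr
Total annual escrow = $1,354.56 + $8,753.76 + $5,199.24 + $3,629.88 = $18,937.44
Base monthly escrow = $18,937.44 ÷ 12 = $1,578.12

$1,578.12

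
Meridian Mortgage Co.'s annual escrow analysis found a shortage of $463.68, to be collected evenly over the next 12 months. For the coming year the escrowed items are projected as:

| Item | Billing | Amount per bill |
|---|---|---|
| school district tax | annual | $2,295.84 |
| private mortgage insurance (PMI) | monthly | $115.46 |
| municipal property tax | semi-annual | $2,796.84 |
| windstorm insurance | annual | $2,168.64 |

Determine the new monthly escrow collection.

School district tax = $2,295.84 annually
Private mortgage insurance (PMI) = $115.46 × 12 = $1,385.52 annually
Municipal property tax = $2,796.84 × 2 = $5,593.68 annually
Windstorm insurance = $2,168.64 annually
Annual escrow total = $11,443.68
Monthly = $11,443.68 ÷ 12 = $953.64
Monthly shortage recovery: $463.68 / 12 = $38.64
Adjusted monthly = $953.64 + $38.64 = $992.28

$992.28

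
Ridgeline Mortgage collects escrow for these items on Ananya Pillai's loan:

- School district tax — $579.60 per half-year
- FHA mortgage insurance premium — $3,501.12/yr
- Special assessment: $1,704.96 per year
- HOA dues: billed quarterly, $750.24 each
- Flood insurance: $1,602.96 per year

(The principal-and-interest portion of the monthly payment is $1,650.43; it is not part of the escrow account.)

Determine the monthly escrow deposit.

School district tax — $579.60 × 2 = $1,159.20
FHA mortgage insurance premium — $3,501.12
Special assessment — $1,704.96
HOA dues — $750.24 × 4 = $3,000.96
Flood insurance — $1,602.96
Combined annual = $10,969.20
Per month = $10,969.20 / 12 = $914.10

$914.10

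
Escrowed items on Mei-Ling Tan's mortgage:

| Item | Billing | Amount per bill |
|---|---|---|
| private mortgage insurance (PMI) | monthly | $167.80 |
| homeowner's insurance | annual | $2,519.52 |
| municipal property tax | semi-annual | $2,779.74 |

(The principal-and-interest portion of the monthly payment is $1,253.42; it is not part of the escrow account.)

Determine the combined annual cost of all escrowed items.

$10,092.60

Private mortgage insurance (PMI) = $167.80 × 12 = $2,013.60 annually
Homeowner's insurance = $2,519.52 annually
Municipal property tax = $2,779.74 × 2 = $5,559.48 annually
Total per year = $2,013.60 + $2,519.52 + $5,559.48 = $10,092.60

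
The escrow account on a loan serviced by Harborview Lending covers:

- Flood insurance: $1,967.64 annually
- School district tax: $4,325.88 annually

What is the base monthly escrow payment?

Flood insurance: $1,967.64 per year
School district tax: $4,325.88 per year
Total annual escrow = $1,967.64 + $4,325.88 = $6,293.52
Monthly escrow = $6,293.52 ÷ 12 = $524.46

$524.46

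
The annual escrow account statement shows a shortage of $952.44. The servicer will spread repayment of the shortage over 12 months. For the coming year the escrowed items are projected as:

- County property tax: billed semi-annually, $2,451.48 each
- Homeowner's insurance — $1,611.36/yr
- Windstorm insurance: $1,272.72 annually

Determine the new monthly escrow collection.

County property tax — $2,451.48 × 2 = $4,902.96/yr
Homeowner's insurance — $1,611.36/yr
Windstorm insurance — $1,272.72/yr
Total per year = $4,902.96 + $1,611.36 + $1,272.72 = $7,787.04
Base monthly escrow = $7,787.04 / 12 = $648.92
Shortage spread = $952.44 / 12 = $79.37/mo
New monthly escrow = $648.92 + $79.37 = $728.29

$728.29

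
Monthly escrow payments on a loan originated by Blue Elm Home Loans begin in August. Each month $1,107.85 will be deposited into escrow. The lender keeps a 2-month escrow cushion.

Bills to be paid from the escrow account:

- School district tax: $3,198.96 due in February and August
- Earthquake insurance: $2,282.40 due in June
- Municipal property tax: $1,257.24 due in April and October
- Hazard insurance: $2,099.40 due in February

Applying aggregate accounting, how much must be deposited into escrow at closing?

Cushion = 2 × $1,107.85 = $2,215.70
Trial balance (start $0, +$1,107.85 each month, − disbursements):
  Aug: +$1,107.85 − $3,198.96 → -$2,091.11
  Sep: +$1,107.85 → -$983.26
  Oct: +$1,107.85 − $1,257.24 → -$1,132.65
  Nov: +$1,107.85 → -$24.80
  Dec: +$1,107.85 → $1,083.05
  Jan: +$1,107.85 → $2,190.90
  Feb: +$1,107.85 − $5,298.36 → -$1,999.61
  Mar: +$1,107.85 → -$891.76
  Apr: +$1,107.85 − $1,257.24 → -$1,041.15
  May: +$1,107.85 → $66.70
  Jun: +$1,107.85 − $2,282.40 → -$1,107.85
  Jul: +$1,107.85 → $0.00
Lowest trial balance = -$2,091.11 (Aug)
Initial deposit = cushion − low point = $2,215.70 − (-$2,091.11) = $4,306.81

$4,306.81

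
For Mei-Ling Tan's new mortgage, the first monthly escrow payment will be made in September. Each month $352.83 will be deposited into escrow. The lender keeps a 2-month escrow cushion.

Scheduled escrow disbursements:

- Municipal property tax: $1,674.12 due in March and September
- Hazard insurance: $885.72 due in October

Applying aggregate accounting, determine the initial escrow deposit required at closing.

Cushion = 2 × $352.83 = $705.66
Trial balance (start $0, +$352.83 each month, − disbursements):
  Sep: +$352.83 − $1,674.12 → -$1,321.29
  Oct: +$352.83 − $885.72 → -$1,854.18
  Nov: +$352.83 → -$1,501.35
  Dec: +$352.83 → -$1,148.52
  Jan: +$352.83 → -$795.69
  Feb: +$352.83 → -$442.86
  Mar: +$352.83 − $1,674.12 → -$1,764.15
  Apr: +$352.83 → -$1,411.32
  May: +$352.83 → -$1,058.49
  Jun: +$352.83 → -$705.66
  Jul: +$352.83 → -$352.83
  Aug: +$352.83 → $0.00
Lowest trial balance = -$1,854.18 (Oct)
Initial deposit = cushion − low point = $705.66 − (-$1,854.18) = $2,559.84

$2,559.84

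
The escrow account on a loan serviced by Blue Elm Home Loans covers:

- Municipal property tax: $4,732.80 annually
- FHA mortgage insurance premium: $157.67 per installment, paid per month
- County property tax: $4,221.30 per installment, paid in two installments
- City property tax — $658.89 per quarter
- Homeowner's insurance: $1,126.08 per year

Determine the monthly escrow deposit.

Municipal property tax — $4,732.80 annually
FHA mortgage insurance premium — $157.67 × 12 = $1,892.04 annually
County property tax — $4,221.30 × 2 = $8,442.60 annually
City property tax — $658.89 × 4 = $2,635.56 annually
Homeowner's insurance — $1,126.08 annually
Yearly total = $18,829.08
Base monthly escrow = $18,829.08 ÷ 12 = $1,569.09

$1,569.09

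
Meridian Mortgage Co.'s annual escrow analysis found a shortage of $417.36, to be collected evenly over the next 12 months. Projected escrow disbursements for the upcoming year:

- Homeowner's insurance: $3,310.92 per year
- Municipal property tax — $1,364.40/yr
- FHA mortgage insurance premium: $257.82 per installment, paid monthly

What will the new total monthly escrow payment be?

$682.21

Homeowner's insurance = $3,310.92 per year
Municipal property tax = $1,364.40 per year
FHA mortgage insurance premium = $257.82 × 12 = $3,093.84 per year
Yearly total = $3,310.92 + $1,364.40 + $3,093.84 = $7,769.16
Per month = $7,769.16 ÷ 12 = $647.43
Shortage per month = $417.36 ÷ 12 = $34.78
New monthly escrow = $647.43 + $34.78 = $682.21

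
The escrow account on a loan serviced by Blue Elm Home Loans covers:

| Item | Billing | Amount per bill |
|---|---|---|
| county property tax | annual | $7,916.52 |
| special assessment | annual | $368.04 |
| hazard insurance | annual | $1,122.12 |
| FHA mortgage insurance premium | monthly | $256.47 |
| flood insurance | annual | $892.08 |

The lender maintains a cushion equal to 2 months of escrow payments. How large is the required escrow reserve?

County property tax: $7,916.52/yr
Special assessment: $368.04/yr
Hazard insurance: $1,122.12/yr
FHA mortgage insurance premium: $256.47 × 12 = $3,077.64/yr
Flood insurance: $892.08/yr
Yearly total = $7,916.52 + $368.04 + $1,122.12 + $3,077.64 + $892.08 = $13,376.40
Monthly escrow = $13,376.40 / 12 = $1,114.70
Reserve = 2 × $1,114.70 = $2,229.40

$2,229.40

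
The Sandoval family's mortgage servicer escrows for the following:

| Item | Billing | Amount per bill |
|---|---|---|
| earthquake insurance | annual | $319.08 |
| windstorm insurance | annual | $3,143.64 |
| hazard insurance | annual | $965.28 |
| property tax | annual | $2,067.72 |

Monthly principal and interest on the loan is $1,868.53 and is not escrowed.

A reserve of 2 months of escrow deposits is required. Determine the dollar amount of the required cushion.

$1,082.62

Earthquake insurance — $319.08 annually
Windstorm insurance — $3,143.64 annually
Hazard insurance — $965.28 annually
Property tax — $2,067.72 annually
Total annual escrow = $319.08 + $3,143.64 + $965.28 + $2,067.72 = $6,495.72
Monthly = $6,495.72 / 12 = $541.31
Reserve = 2 × $541.31 = $1,082.62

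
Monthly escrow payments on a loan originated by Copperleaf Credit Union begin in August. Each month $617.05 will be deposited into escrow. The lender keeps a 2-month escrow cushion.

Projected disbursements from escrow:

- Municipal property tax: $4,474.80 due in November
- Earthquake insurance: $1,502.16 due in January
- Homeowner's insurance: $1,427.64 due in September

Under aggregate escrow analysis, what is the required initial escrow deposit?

$4,936.40

Cushion = 2 × $617.05 = $1,234.10
Trial balance (start $0, +$617.05 each month, − disbursements):
  Aug: +$617.05 → $617.05
  Sep: +$617.05 − $1,427.64 → -$193.54
  Oct: +$617.05 → $423.51
  Nov: +$617.05 − $4,474.80 → -$3,434.24
  Dec: +$617.05 → -$2,817.19
  Jan: +$617.05 − $1,502.16 → -$3,702.30
  Feb: +$617.05 → -$3,085.25
  Mar: +$617.05 → -$2,468.20
  Apr: +$617.05 → -$1,851.15
  May: +$617.05 → -$1,234.10
  Jun: +$617.05 → -$617.05
  Jul: +$617.05 → $0.00
Lowest trial balance = -$3,702.30 (Jan)
Initial deposit = cushion − low point = $1,234.10 − (-$3,702.30) = $4,936.40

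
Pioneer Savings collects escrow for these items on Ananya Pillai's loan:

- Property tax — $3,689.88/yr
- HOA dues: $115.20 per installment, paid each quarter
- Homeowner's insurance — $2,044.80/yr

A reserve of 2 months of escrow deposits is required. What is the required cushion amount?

Property tax = $3,689.88/yr
HOA dues = $115.20 × 4 = $460.80/yr
Homeowner's insurance = $2,044.80/yr
Total annual escrow = $6,195.48
Monthly = $6,195.48 / 12 = $516.29
Cushion = 2 × $516.29 = $1,032.58

$1,032.58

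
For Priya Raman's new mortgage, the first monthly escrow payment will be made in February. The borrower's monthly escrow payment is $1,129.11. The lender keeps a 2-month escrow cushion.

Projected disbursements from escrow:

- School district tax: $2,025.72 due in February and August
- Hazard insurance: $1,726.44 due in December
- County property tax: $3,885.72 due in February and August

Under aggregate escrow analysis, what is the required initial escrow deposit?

Cushion = 2 × $1,129.11 = $2,258.22
Trial balance (start $0, +$1,129.11 each month, − disbursements):
  Feb: +$1,129.11 − $5,911.44 → -$4,782.33
  Mar: +$1,129.11 → -$3,653.22
  Apr: +$1,129.11 → -$2,524.11
  May: +$1,129.11 → -$1,395.00
  Jun: +$1,129.11 → -$265.89
  Jul: +$1,129.11 → $863.22
  Aug: +$1,129.11 − $5,911.44 → -$3,919.11
  Sep: +$1,129.11 → -$2,790.00
  Oct: +$1,129.11 → -$1,660.89
  Nov: +$1,129.11 → -$531.78
  Dec: +$1,129.11 − $1,726.44 → -$1,129.11
  Jan: +$1,129.11 → $0.00
Lowest trial balance = -$4,782.33 (Feb)
Initial deposit = cushion − low point = $2,258.22 − (-$4,782.33) = $7,040.55

$7,040.55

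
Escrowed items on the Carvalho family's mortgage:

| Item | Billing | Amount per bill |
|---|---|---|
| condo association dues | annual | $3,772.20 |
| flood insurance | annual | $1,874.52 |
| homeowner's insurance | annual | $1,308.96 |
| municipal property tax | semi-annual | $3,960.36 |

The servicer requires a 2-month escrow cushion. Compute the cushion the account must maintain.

Condo association dues: $3,772.20 per year
Flood insurance: $1,874.52 per year
Homeowner's insurance: $1,308.96 per year
Municipal property tax: $3,960.36 × 2 = $7,920.72 per year
Combined annual = $3,772.20 + $1,874.52 + $1,308.96 + $7,920.72 = $14,876.40
Per month = $14,876.40 ÷ 12 = $1,239.70
Reserve = 2 × $1,239.70 = $2,479.40

$2,479.40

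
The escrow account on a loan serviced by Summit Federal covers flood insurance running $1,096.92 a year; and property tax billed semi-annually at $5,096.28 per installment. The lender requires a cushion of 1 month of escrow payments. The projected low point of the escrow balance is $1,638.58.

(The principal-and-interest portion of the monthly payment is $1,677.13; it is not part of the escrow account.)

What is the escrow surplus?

$697.79

Flood insurance — $1,096.92 per year
Property tax — $5,096.28 × 2 = $10,192.56 per year
Combined annual = $1,096.92 + $10,192.56 = $11,289.48
Monthly = $11,289.48 ÷ 12 = $940.79
Required reserve = 1 × $940.79 = $940.79
Surplus = $1,638.58 − $940.79 = $697.79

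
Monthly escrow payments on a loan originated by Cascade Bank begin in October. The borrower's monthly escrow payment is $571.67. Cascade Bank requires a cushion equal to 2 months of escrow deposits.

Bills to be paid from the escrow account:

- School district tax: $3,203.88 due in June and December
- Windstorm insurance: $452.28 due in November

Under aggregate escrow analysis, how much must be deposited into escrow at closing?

Cushion = 2 × $571.67 = $1,143.34
Trial balance (start $0, +$571.67 each month, − disbursements):
  Oct: +$571.67 → $571.67
  Nov: +$571.67 − $452.28 → $691.06
  Dec: +$571.67 − $3,203.88 → -$1,941.15
  Jan: +$571.67 → -$1,369.48
  Feb: +$571.67 → -$797.81
  Mar: +$571.67 → -$226.14
  Apr: +$571.67 → $345.53
  May: +$571.67 → $917.20
  Jun: +$571.67 − $3,203.88 → -$1,715.01
  Jul: +$571.67 → -$1,143.34
  Aug: +$571.67 → -$571.67
  Sep: +$571.67 → $0.00
Lowest trial balance = -$1,941.15 (Dec)
Initial deposit = cushion − low point = $1,143.34 − (-$1,941.15) = $3,084.49

$3,084.49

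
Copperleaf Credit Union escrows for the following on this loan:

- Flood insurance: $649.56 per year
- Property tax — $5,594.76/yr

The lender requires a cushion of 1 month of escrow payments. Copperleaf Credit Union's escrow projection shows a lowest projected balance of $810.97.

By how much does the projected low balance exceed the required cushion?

$290.61

Flood insurance: $649.56/yr
Property tax: $5,594.76/yr
Annual escrow total = $649.56 + $5,594.76 = $6,244.32
Monthly escrow = $6,244.32 / 12 = $520.36
Required reserve = 1 × $520.36 = $520.36
Excess over cushion: $810.97 − $520.36 = $290.61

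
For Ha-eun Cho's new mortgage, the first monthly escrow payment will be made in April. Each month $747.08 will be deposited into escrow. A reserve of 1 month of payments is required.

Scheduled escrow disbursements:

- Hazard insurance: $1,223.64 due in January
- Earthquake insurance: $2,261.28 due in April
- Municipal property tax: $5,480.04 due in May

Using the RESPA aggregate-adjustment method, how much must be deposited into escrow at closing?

$6,994.24

Cushion = 1 × $747.08 = $747.08
Trial balance (start $0, +$747.08 each month, − disbursements):
  Apr: +$747.08 − $2,261.28 → -$1,514.20
  May: +$747.08 − $5,480.04 → -$6,247.16
  Jun: +$747.08 → -$5,500.08
  Jul: +$747.08 → -$4,753.00
  Aug: +$747.08 → -$4,005.92
  Sep: +$747.08 → -$3,258.84
  Oct: +$747.08 → -$2,511.76
  Nov: +$747.08 → -$1,764.68
  Dec: +$747.08 → -$1,017.60
  Jan: +$747.08 − $1,223.64 → -$1,494.16
  Feb: +$747.08 → -$747.08
  Mar: +$747.08 → $0.00
Lowest trial balance = -$6,247.16 (May)
Initial deposit = cushion − low point = $747.08 − (-$6,247.16) = $6,994.24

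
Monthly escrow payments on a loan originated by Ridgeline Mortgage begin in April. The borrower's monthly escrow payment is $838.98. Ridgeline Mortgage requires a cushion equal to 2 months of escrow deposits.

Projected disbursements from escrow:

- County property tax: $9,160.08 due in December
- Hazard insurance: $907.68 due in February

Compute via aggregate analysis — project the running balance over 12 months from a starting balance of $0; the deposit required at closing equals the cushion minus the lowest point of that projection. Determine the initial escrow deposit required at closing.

$3,287.22

Cushion = 2 × $838.98 = $1,677.96
Trial balance (start $0, +$838.98 each month, − disbursements):
  Apr: +$838.98 → $838.98
  May: +$838.98 → $1,677.96
  Jun: +$838.98 → $2,516.94
  Jul: +$838.98 → $3,355.92
  Aug: +$838.98 → $4,194.90
  Sep: +$838.98 → $5,033.88
  Oct: +$838.98 → $5,872.86
  Nov: +$838.98 → $6,711.84
  Dec: +$838.98 − $9,160.08 → -$1,609.26
  Jan: +$838.98 → -$770.28
  Feb: +$838.98 − $907.68 → -$838.98
  Mar: +$838.98 → $0.00
Lowest trial balance = -$1,609.26 (Dec)
Initial deposit = cushion − low point = $1,677.96 − (-$1,609.26) = $3,287.22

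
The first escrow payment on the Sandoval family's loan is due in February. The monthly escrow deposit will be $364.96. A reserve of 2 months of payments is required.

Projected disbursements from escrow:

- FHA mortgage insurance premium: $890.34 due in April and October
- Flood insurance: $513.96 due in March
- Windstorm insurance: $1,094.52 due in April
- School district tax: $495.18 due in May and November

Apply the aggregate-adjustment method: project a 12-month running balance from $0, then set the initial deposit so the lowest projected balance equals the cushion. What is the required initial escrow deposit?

$2,264.08

Cushion = 2 × $364.96 = $729.92
Trial balance (start $0, +$364.96 each month, − disbursements):
  Feb: +$364.96 → $364.96
  Mar: +$364.96 − $513.96 → $215.96
  Apr: +$364.96 − $1,984.86 → -$1,403.94
  May: +$364.96 − $495.18 → -$1,534.16
  Jun: +$364.96 → -$1,169.20
  Jul: +$364.96 → -$804.24
  Aug: +$364.96 → -$439.28
  Sep: +$364.96 → -$74.32
  Oct: +$364.96 − $890.34 → -$599.70
  Nov: +$364.96 − $495.18 → -$729.92
  Dec: +$364.96 → -$364.96
  Jan: +$364.96 → $0.00
Lowest trial balance = -$1,534.16 (May)
Initial deposit = cushion − low point = $729.92 − (-$1,534.16) = $2,264.08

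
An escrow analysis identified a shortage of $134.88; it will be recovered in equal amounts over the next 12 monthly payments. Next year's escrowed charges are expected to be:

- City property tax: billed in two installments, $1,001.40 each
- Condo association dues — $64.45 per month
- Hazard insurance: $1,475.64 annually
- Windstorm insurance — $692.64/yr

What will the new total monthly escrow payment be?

City property tax: $1,001.40 × 2 = $2,002.80
Condo association dues: $64.45 × 12 = $773.40
Hazard insurance: $1,475.64
Windstorm insurance: $692.64
Total per year = $2,002.80 + $773.40 + $1,475.64 + $692.64 = $4,944.48
Monthly escrow = $4,944.48 ÷ 12 = $412.04
Monthly shortage recovery: $134.88 / 12 = $11.24
Adjusted monthly = $412.04 + $11.24 = $423.28

$423.28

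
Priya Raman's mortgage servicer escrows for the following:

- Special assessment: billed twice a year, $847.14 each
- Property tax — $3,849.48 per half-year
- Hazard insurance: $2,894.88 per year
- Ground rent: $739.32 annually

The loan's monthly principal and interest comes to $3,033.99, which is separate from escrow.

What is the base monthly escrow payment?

Special assessment — $847.14 × 2 = $1,694.28 annually
Property tax — $3,849.48 × 2 = $7,698.96 annually
Hazard insurance — $2,894.88 annually
Ground rent — $739.32 annually
Yearly total = $13,027.44
Base monthly escrow = $13,027.44 ÷ 12 = $1,085.62

$1,085.62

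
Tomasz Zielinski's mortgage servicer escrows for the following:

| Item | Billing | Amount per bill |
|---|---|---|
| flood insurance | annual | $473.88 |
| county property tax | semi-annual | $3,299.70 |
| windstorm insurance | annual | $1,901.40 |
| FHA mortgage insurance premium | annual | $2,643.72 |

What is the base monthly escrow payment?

$968.20

Flood insurance — $473.88/yr
County property tax — $3,299.70 × 2 = $6,599.40/yr
Windstorm insurance — $1,901.40/yr
FHA mortgage insurance premium — $2,643.72/yr
Combined annual = $11,618.40
Monthly escrow = $11,618.40 ÷ 12 = $968.20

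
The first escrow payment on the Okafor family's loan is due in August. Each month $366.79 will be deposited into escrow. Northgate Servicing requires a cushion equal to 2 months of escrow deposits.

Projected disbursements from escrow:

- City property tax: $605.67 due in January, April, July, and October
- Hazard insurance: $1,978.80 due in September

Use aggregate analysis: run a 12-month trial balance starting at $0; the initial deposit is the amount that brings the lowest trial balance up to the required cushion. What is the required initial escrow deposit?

$2,217.68

Cushion = 2 × $366.79 = $733.58
Trial balance (start $0, +$366.79 each month, − disbursements):
  Aug: +$366.79 → $366.79
  Sep: +$366.79 − $1,978.80 → -$1,245.22
  Oct: +$366.79 − $605.67 → -$1,484.10
  Nov: +$366.79 → -$1,117.31
  Dec: +$366.79 → -$750.52
  Jan: +$366.79 − $605.67 → -$989.40
  Feb: +$366.79 → -$622.61
  Mar: +$366.79 → -$255.82
  Apr: +$366.79 − $605.67 → -$494.70
  May: +$366.79 → -$127.91
  Jun: +$366.79 → $238.88
  Jul: +$366.79 − $605.67 → $0.00
Lowest trial balance = -$1,484.10 (Oct)
Initial deposit = cushion − low point = $733.58 − (-$1,484.10) = $2,217.68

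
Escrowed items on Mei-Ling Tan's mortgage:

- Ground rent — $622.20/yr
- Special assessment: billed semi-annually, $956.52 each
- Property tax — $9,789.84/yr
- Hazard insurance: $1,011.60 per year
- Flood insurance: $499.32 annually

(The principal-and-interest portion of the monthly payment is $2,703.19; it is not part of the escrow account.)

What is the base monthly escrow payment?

Ground rent: $622.20 per year
Special assessment: $956.52 × 2 = $1,913.04 per year
Property tax: $9,789.84 per year
Hazard insurance: $1,011.60 per year
Flood insurance: $499.32 per year
Total per year = $13,836.00
Base monthly escrow = $13,836.00 / 12 = $1,153.00

$1,153.00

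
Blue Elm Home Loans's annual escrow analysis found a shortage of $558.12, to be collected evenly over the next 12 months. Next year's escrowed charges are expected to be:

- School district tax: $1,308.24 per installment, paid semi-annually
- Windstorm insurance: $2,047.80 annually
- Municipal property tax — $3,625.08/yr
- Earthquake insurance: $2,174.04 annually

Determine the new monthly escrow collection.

School district tax = $1,308.24 × 2 = $2,616.48 annually
Windstorm insurance = $2,047.80 annually
Municipal property tax = $3,625.08 annually
Earthquake insurance = $2,174.04 annually
Yearly total = $2,616.48 + $2,047.80 + $3,625.08 + $2,174.04 = $10,463.40
Monthly = $10,463.40 ÷ 12 = $871.95
Shortage spread = $558.12 / 12 = $46.51/mo
Adjusted monthly = $871.95 + $46.51 = $918.46

$918.46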